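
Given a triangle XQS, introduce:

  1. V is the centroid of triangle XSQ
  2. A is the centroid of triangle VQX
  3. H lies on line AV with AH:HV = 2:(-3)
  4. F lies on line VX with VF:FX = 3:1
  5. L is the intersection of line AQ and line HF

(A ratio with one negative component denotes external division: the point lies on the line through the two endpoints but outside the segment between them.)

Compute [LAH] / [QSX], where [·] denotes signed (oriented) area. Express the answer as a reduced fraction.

Set X = (0, 0), Q = (1, 0), S = (0, 1); any affine frame gives the same invariant.
1. V is the centroid of triangle XSQ ⇒ V = (1/3, 1/3)
2. A is the centroid of triangle VQX ⇒ A = (4/9, 1/9)
3. H lies on line AV with AH:HV = 2:(-3) ⇒ H = (2/3, -1/3)
4. F lies on line VX with VF:FX = 3:1 ⇒ F = (1/12, 1/12)
5. L is the intersection of line AQ and line HF ⇒ L = (-1/9, 2/9)
2·[LAH] = -2/9, 2·[QSX] = 1
[LAH]:[QSX] = -2/9:1 = -2/9

[LAH]:[QSX] = -2/9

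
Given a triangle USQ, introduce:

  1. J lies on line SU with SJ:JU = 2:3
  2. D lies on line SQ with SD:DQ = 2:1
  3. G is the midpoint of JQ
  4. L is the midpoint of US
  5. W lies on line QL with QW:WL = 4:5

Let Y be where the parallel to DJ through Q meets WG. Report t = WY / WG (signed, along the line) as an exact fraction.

t = -4/5

Set U = (0, 0), S = (1, 0), Q = (0, 1); any affine frame gives the same invariant.
1. J lies on line SU with SJ:JU = 2:3 ⇒ J = (3/5, 0)
2. D lies on line SQ with SD:DQ = 2:1 ⇒ D = (1/3, 2/3)
3. G is the midpoint of JQ ⇒ G = (3/10, 1/2)
4. L is the midpoint of US ⇒ L = (1/2, 0)
5. W lies on line QL with QW:WL = 4:5 ⇒ W = (2/9, 5/9)
through Q parallel to DJ: direction (4/15, -2/3); meets WG at Y = (4/25, 3/5)
Y = W + t·(G−W) with t = -4/5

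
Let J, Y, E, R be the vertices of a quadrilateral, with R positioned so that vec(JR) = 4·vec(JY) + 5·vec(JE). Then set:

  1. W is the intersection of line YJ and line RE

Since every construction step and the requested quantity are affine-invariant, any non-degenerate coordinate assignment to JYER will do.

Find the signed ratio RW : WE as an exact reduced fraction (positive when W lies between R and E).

RW:WE = -5

Work in coordinates with J = (0, 0), Y = (1, 0), E = (0, 1), R = (4, 5).
1. W is the intersection of line YJ and line RE ⇒ W = (-1, 0)
W = R + t·(E−R) with t = 5/4, so RW:WE = t:(1−t) = 5/4:-1/4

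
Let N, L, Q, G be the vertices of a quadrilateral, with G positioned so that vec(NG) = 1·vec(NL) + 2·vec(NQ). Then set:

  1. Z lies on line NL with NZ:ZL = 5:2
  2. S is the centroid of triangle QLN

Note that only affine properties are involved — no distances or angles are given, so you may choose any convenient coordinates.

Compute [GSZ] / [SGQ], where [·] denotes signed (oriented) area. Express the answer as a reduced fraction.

Set N = (0, 0), L = (1, 0), Q = (0, 1), G = (1, 2); any affine frame gives the same invariant.
1. Z lies on line NL with NZ:ZL = 5:2 ⇒ Z = (5/7, 0)
2. S is the centroid of triangle QLN ⇒ S = (1/3, 1/3)
2·[GSZ] = 6/7, 2·[SGQ] = 1
[GSZ]:[SGQ] = 6/7:1 = 6/7

[GSZ]:[SGQ] = 6/7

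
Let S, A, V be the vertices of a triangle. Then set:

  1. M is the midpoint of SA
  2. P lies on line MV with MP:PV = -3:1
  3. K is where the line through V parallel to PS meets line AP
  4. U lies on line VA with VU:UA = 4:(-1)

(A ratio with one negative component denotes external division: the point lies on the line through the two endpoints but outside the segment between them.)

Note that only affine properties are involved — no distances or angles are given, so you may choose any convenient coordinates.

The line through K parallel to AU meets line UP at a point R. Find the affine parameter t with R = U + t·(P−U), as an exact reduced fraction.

t = 5/6

Choose coordinates S = (0, 0), A = (1, 0), V = (0, 1).
1. M is the midpoint of SA ⇒ M = (1/2, 0)
2. P lies on line MV with MP:PV = -3:1 ⇒ P = (-1/4, 3/2)
3. K is where the line through V parallel to PS meets line AP ⇒ K = (-1/24, 5/4)
4. U lies on line VA with VU:UA = 4:(-1) ⇒ U = (4/3, -1/3)
through K parallel to AU: direction (1/3, -1/3); meets UP at R = (1/72, 43/36)
R = U + t·(P−U) with t = 5/6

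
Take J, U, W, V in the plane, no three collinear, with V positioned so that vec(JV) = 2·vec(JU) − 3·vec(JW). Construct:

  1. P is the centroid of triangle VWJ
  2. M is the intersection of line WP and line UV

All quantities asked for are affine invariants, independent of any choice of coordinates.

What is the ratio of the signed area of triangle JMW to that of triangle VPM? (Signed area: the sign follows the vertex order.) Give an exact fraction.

Set J = (0, 0), U = (1, 0), W = (0, 1), V = (2, -3); any affine frame gives the same invariant.
1. P is the centroid of triangle VWJ ⇒ P = (2/3, -2/3)
2. M is the intersection of line WP and line UV ⇒ M = (4, -9)
2·[JMW] = 4, 2·[VPM] = 10/3
[JMW]:[VPM] = 4:10/3 = 6/5

[JMW]:[VPM] = 6/5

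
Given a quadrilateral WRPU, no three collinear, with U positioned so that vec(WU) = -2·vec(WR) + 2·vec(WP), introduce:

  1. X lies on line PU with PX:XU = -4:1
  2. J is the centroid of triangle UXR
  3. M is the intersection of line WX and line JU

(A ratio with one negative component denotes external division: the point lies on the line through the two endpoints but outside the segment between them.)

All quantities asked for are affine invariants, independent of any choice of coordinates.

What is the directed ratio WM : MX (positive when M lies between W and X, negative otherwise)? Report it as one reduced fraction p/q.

WM:MX = -4

Work in coordinates with W = (0, 0), R = (1, 0), P = (0, 1), U = (-2, 2).
1. X lies on line PU with PX:XU = -4:1 ⇒ X = (-8/3, 7/3)
2. J is the centroid of triangle UXR ⇒ J = (-11/9, 13/9)
3. M is the intersection of line WX and line JU ⇒ M = (-32/9, 28/9)
M = W + t·(X−W) with t = 4/3, so WM:MX = t:(1−t) = 4/3:-1/3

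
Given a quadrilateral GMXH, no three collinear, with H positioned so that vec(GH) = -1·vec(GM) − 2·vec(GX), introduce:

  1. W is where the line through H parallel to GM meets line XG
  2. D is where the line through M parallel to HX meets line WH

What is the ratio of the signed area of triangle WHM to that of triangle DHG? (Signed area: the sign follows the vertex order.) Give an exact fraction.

Work in coordinates with G = (0, 0), M = (1, 0), X = (0, 1), H = (-1, -2).
1. W is where the line through H parallel to GM meets line XG ⇒ W = (0, -2)
2. D is where the line through M parallel to HX meets line WH ⇒ D = (1/3, -2)
2·[WHM] = -2, 2·[DHG] = -8/3
[WHM]:[DHG] = -2:-8/3 = 3/4

[WHM]:[DHG] = 3/4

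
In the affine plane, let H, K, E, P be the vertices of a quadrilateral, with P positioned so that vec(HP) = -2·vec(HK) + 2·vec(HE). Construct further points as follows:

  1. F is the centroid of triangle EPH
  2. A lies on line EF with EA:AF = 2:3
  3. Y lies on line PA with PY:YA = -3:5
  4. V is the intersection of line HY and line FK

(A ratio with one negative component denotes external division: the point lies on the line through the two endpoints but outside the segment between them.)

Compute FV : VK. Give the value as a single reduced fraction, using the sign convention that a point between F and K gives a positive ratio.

Set H = (0, 0), K = (1, 0), E = (0, 1), P = (-2, 2); any affine frame gives the same invariant.
1. F is the centroid of triangle EPH ⇒ F = (-2/3, 1)
2. A lies on line EF with EA:AF = 2:3 ⇒ A = (-4/15, 1)
3. Y lies on line PA with PY:YA = -3:5 ⇒ Y = (-23/5, 7/2)
4. V is the intersection of line HY and line FK ⇒ V = (-138/37, 105/37)
V = F + t·(K−F) with t = -68/37, so FV:VK = t:(1−t) = -68/37:105/37

FV:VK = -68/105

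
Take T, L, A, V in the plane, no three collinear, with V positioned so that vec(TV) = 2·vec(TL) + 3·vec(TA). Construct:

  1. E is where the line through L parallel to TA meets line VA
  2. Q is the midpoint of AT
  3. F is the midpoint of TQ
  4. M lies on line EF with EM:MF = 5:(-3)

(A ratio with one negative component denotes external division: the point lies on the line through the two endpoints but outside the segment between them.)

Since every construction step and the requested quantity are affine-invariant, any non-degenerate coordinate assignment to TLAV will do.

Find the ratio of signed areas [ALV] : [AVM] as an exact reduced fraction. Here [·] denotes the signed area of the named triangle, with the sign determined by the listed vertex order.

Set T = (0, 0), L = (1, 0), A = (0, 1), V = (2, 3); any affine frame gives the same invariant.
1. E is where the line through L parallel to TA meets line VA ⇒ E = (1, 2)
2. Q is the midpoint of AT ⇒ Q = (0, 1/2)
3. F is the midpoint of TQ ⇒ F = (0, 1/4)
4. M lies on line EF with EM:MF = 5:(-3) ⇒ M = (-3/2, -19/8)
2·[ALV] = 4, 2·[AVM] = -15/4
[ALV]:[AVM] = 4:-15/4 = -16/15

[ALV]:[AVM] = -16/15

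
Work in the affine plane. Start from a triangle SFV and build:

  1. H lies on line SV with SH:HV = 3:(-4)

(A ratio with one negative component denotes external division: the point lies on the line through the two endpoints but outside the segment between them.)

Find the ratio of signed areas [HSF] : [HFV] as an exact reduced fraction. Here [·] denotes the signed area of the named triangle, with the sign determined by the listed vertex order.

Set S = (0, 0), F = (1, 0), V = (0, 1); any affine frame gives the same invariant.
1. H lies on line SV with SH:HV = 3:(-4) ⇒ H = (0, -3)
2·[HSF] = -3, 2·[HFV] = 4
[HSF]:[HFV] = -3:4 = -3/4

[HSF]:[HFV] = -3/4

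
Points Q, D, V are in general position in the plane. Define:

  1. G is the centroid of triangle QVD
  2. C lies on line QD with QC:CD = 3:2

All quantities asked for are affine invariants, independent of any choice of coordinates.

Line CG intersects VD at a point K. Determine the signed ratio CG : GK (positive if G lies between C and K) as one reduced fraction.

CG:GK = 1/5

Work in coordinates with Q = (0, 0), D = (1, 0), V = (0, 1).
1. G is the centroid of triangle QVD ⇒ G = (1/3, 1/3)
2. C lies on line QD with QC:CD = 3:2 ⇒ C = (3/5, 0)
line CG meets VD at K = (-1, 2)
G = C + t·(K−C) with t = 1/6, so CG:GK = 1/6:5/6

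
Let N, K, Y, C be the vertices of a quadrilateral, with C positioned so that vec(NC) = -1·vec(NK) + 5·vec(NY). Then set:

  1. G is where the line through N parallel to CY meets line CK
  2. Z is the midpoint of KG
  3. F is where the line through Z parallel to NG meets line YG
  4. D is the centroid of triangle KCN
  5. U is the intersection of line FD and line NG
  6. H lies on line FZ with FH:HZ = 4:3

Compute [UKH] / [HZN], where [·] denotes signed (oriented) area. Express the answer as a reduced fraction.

[UKH]:[HZN] = -88/9

Set N = (0, 0), K = (1, 0), Y = (0, 1), C = (-1, 5); any affine frame gives the same invariant.
1. G is where the line through N parallel to CY meets line CK ⇒ G = (-5/3, 20/3)
2. Z is the midpoint of KG ⇒ Z = (-1/3, 10/3)
3. F is where the line through Z parallel to NG meets line YG ⇒ F = (5/3, -14/3)
4. D is the centroid of triangle KCN ⇒ D = (0, 5/3)
5. U is the intersection of line FD and line NG ⇒ U = (-25/3, 100/3)
6. H lies on line FZ with FH:HZ = 4:3 ⇒ H = (11/21, -2/21)
2·[UKH] = -352/21, 2·[HZN] = 12/7
[UKH]:[HZN] = -352/21:12/7 = -88/9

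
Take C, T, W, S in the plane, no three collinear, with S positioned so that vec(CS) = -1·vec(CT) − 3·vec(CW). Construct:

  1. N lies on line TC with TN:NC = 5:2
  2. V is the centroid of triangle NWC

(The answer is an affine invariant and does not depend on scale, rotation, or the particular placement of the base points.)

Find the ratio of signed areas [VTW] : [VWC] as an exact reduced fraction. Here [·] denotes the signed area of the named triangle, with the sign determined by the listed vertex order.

Choose coordinates C = (0, 0), T = (1, 0), W = (0, 1), S = (-1, -3).
1. N lies on line TC with TN:NC = 5:2 ⇒ N = (2/7, 0)
2. V is the centroid of triangle NWC ⇒ V = (2/21, 1/3)
2·[VTW] = 4/7, 2·[VWC] = 2/21
[VTW]:[VWC] = 4/7:2/21 = 6

[VTW]:[VWC] = 6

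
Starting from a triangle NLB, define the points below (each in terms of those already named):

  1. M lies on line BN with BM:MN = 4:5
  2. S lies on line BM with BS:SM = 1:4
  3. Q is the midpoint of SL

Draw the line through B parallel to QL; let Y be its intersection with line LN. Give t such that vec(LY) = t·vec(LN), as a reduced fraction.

Choose coordinates N = (0, 0), L = (1, 0), B = (0, 1).
1. M lies on line BN with BM:MN = 4:5 ⇒ M = (0, 5/9)
2. S lies on line BM with BS:SM = 1:4 ⇒ S = (0, 41/45)
3. Q is the midpoint of SL ⇒ Q = (1/2, 41/90)
through B parallel to QL: direction (1/2, -41/90); meets LN at Y = (45/41, 0)
Y = L + t·(N−L) with t = -4/41

t = -4/41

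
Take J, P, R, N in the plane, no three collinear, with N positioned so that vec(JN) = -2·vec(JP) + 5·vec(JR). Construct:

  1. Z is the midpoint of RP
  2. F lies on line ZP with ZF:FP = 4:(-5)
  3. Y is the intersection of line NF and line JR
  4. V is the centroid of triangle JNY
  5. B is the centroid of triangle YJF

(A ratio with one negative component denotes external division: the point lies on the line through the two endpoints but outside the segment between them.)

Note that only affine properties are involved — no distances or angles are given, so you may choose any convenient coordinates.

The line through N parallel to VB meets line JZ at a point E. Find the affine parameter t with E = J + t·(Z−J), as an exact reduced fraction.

Set J = (0, 0), P = (1, 0), R = (0, 1), N = (-2, 5); any affine frame gives the same invariant.
1. Z is the midpoint of RP ⇒ Z = (1/2, 1/2)
2. F lies on line ZP with ZF:FP = 4:(-5) ⇒ F = (-3/2, 5/2)
3. Y is the intersection of line NF and line JR ⇒ Y = (0, -5)
4. V is the centroid of triangle JNY ⇒ V = (-2/3, 0)
5. B is the centroid of triangle YJF ⇒ B = (-1/2, -5/6)
through N parallel to VB: direction (1/6, -5/6); meets JZ at E = (-5/6, -5/6)
E = J + t·(Z−J) with t = -5/3

t = -5/3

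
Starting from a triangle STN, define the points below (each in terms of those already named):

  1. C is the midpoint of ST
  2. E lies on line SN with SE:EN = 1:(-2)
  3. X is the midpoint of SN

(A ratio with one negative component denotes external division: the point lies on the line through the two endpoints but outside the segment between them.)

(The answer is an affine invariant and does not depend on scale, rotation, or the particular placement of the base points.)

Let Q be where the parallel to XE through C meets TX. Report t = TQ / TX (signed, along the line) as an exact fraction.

t = 1/2

Choose coordinates S = (0, 0), T = (1, 0), N = (0, 1).
1. C is the midpoint of ST ⇒ C = (1/2, 0)
2. E lies on line SN with SE:EN = 1:(-2) ⇒ E = (0, -1)
3. X is the midpoint of SN ⇒ X = (0, 1/2)
through C parallel to XE: direction (0, -3/2); meets TX at Q = (1/2, 1/4)
Q = T + t·(X−T) with t = 1/2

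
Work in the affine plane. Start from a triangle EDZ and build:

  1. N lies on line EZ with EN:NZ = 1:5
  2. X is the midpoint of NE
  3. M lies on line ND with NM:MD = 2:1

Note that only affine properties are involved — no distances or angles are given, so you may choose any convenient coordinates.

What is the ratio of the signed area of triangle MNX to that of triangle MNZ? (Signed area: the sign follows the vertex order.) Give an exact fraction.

Assign E = (0, 0), D = (1, 0), Z = (0, 1) — the answer is frame-independent, so this choice is without loss of generality.
1. N lies on line EZ with EN:NZ = 1:5 ⇒ N = (0, 1/6)
2. X is the midpoint of NE ⇒ X = (0, 1/12)
3. M lies on line ND with NM:MD = 2:1 ⇒ M = (2/3, 1/18)
2·[MNX] = 1/18, 2·[MNZ] = -5/9
[MNX]:[MNZ] = 1/18:-5/9 = -1/10

[MNX]:[MNZ] = -1/10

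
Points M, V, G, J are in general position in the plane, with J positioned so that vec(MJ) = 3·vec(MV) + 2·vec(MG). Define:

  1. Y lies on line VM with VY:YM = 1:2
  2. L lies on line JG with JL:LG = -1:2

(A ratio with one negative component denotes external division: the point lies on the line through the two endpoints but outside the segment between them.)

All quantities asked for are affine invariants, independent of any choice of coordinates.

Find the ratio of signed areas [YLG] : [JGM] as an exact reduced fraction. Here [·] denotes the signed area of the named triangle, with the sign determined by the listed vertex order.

Assign M = (0, 0), V = (1, 0), G = (0, 1), J = (3, 2) — the answer is frame-independent, so this choice is without loss of generality.
1. Y lies on line VM with VY:YM = 1:2 ⇒ Y = (2/3, 0)
2. L lies on line JG with JL:LG = -1:2 ⇒ L = (6, 3)
2·[YLG] = 22/3, 2·[JGM] = 3
[YLG]:[JGM] = 22/3:3 = 22/9

[YLG]:[JGM] = 22/9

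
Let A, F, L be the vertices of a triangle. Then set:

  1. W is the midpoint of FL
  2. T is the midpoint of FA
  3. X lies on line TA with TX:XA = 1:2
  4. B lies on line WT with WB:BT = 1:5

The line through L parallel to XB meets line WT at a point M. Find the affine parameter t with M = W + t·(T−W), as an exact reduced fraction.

t = -7/2

Choose coordinates A = (0, 0), F = (1, 0), L = (0, 1).
1. W is the midpoint of FL ⇒ W = (1/2, 1/2)
2. T is the midpoint of FA ⇒ T = (1/2, 0)
3. X lies on line TA with TX:XA = 1:2 ⇒ X = (1/3, 0)
4. B lies on line WT with WB:BT = 1:5 ⇒ B = (1/2, 5/12)
through L parallel to XB: direction (1/6, 5/12); meets WT at M = (1/2, 9/4)
M = W + t·(T−W) with t = -7/2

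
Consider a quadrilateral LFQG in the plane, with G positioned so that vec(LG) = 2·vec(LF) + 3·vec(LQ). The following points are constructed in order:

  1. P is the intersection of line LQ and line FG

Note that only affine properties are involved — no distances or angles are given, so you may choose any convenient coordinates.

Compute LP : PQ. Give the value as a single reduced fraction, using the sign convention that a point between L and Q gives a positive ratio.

LP:PQ = -3/4

Assign L = (0, 0), F = (1, 0), Q = (0, 1), G = (2, 3) — the answer is frame-independent, so this choice is without loss of generality.
1. P is the intersection of line LQ and line FG ⇒ P = (0, -3)
P = L + t·(Q−L) with t = -3, so LP:PQ = t:(1−t) = -3:4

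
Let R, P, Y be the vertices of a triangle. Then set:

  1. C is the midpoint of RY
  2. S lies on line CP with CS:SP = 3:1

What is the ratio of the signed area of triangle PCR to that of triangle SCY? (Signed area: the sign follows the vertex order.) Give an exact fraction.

Set R = (0, 0), P = (1, 0), Y = (0, 1); any affine frame gives the same invariant.
1. C is the midpoint of RY ⇒ C = (0, 1/2)
2. S lies on line CP with CS:SP = 3:1 ⇒ S = (3/4, 1/8)
2·[PCR] = 1/2, 2·[SCY] = -3/8
[PCR]:[SCY] = 1/2:-3/8 = -4/3

[PCR]:[SCY] = -4/3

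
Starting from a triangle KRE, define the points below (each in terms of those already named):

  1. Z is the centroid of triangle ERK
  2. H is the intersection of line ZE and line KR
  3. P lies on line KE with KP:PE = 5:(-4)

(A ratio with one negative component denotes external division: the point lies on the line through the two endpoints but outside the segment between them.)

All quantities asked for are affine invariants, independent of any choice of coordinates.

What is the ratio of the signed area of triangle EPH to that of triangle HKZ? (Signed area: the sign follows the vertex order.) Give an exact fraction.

[EPH]:[HKZ] = 12

Work in coordinates with K = (0, 0), R = (1, 0), E = (0, 1).
1. Z is the centroid of triangle ERK ⇒ Z = (1/3, 1/3)
2. H is the intersection of line ZE and line KR ⇒ H = (1/2, 0)
3. P lies on line KE with KP:PE = 5:(-4) ⇒ P = (0, 5)
2·[EPH] = -2, 2·[HKZ] = -1/6
[EPH]:[HKZ] = -2:-1/6 = 12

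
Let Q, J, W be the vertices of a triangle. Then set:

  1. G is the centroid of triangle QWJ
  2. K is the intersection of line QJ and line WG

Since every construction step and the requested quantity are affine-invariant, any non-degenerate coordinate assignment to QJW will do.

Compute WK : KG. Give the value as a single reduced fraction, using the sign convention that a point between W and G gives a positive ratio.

Assign Q = (0, 0), J = (1, 0), W = (0, 1) — the answer is frame-independent, so this choice is without loss of generality.
1. G is the centroid of triangle QWJ ⇒ G = (1/3, 1/3)
2. K is the intersection of line QJ and line WG ⇒ K = (1/2, 0)
K = W + t·(G−W) with t = 3/2, so WK:KG = t:(1−t) = 3/2:-1/2

WK:KG = -3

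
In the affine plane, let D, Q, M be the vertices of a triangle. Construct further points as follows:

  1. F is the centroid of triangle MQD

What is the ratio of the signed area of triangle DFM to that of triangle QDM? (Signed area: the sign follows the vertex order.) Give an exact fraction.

[DFM]:[QDM] = -1/3

Choose coordinates D = (0, 0), Q = (1, 0), M = (0, 1).
1. F is the centroid of triangle MQD ⇒ F = (1/3, 1/3)
2·[DFM] = 1/3, 2·[QDM] = -1
[DFM]:[QDM] = 1/3:-1 = -1/3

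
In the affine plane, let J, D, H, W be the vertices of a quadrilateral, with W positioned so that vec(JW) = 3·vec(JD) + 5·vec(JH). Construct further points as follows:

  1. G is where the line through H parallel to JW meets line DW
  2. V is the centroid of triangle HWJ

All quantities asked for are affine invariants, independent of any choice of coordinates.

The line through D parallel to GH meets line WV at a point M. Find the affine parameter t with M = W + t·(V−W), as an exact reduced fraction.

Choose coordinates J = (0, 0), D = (1, 0), H = (0, 1), W = (3, 5).
1. G is where the line through H parallel to JW meets line DW ⇒ G = (21/5, 8)
2. V is the centroid of triangle HWJ ⇒ V = (1, 2)
through D parallel to GH: direction (-21/5, -7); meets WV at M = (13, 20)
M = W + t·(V−W) with t = -5

t = -5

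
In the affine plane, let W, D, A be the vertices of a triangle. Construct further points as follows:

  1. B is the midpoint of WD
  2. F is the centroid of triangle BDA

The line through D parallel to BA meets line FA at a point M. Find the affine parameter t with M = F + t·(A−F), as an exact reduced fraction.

t = -2

Set W = (0, 0), D = (1, 0), A = (0, 1); any affine frame gives the same invariant.
1. B is the midpoint of WD ⇒ B = (1/2, 0)
2. F is the centroid of triangle BDA ⇒ F = (1/2, 1/3)
through D parallel to BA: direction (-1/2, 1); meets FA at M = (3/2, -1)
M = F + t·(A−F) with t = -2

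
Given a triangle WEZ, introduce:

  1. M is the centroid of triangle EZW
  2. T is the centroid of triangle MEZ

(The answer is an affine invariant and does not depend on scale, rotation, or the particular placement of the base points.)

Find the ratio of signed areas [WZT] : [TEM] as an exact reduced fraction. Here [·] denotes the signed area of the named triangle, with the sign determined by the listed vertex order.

Work in coordinates with W = (0, 0), E = (1, 0), Z = (0, 1).
1. M is the centroid of triangle EZW ⇒ M = (1/3, 1/3)
2. T is the centroid of triangle MEZ ⇒ T = (4/9, 4/9)
2·[WZT] = -4/9, 2·[TEM] = -1/9
[WZT]:[TEM] = -4/9:-1/9 = 4

[WZT]:[TEM] = 4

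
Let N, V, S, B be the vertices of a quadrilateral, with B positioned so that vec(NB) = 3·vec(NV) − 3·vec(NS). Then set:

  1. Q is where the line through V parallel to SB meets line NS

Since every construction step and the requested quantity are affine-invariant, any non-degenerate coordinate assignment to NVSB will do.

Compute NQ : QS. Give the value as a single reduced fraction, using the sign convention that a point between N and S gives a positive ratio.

NQ:QS = -4

Work in coordinates with N = (0, 0), V = (1, 0), S = (0, 1), B = (3, -3).
1. Q is where the line through V parallel to SB meets line NS ⇒ Q = (0, 4/3)
Q = N + t·(S−N) with t = 4/3, so NQ:QS = t:(1−t) = 4/3:-1/3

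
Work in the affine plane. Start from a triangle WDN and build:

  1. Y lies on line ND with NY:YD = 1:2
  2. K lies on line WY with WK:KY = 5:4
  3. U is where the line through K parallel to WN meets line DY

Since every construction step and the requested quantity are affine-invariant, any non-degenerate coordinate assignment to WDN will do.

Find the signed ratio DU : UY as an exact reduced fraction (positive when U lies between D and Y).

DU:UY = -11/2

Choose coordinates W = (0, 0), D = (1, 0), N = (0, 1).
1. Y lies on line ND with NY:YD = 1:2 ⇒ Y = (1/3, 2/3)
2. K lies on line WY with WK:KY = 5:4 ⇒ K = (5/27, 10/27)
3. U is where the line through K parallel to WN meets line DY ⇒ U = (5/27, 22/27)
U = D + t·(Y−D) with t = 11/9, so DU:UY = t:(1−t) = 11/9:-2/9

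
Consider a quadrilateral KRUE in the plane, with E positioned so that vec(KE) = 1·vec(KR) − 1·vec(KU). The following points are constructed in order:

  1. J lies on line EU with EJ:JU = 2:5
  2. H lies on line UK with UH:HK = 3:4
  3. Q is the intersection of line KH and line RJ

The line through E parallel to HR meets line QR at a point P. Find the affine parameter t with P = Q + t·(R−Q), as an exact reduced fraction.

Assign K = (0, 0), R = (1, 0), U = (0, 1), E = (1, -1) — the answer is frame-independent, so this choice is without loss of generality.
1. J lies on line EU with EJ:JU = 2:5 ⇒ J = (5/7, -3/7)
2. H lies on line UK with UH:HK = 3:4 ⇒ H = (0, 4/7)
3. Q is the intersection of line KH and line RJ ⇒ Q = (0, -3/2)
through E parallel to HR: direction (1, -4/7); meets QR at P = (15/29, -21/29)
P = Q + t·(R−Q) with t = 15/29

t = 15/29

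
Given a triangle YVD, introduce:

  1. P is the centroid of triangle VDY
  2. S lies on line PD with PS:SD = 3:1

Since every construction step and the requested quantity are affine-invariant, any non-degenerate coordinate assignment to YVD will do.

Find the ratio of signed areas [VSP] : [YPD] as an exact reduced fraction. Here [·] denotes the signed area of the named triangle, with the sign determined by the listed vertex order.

[VSP]:[YPD] = 3/4

Assign Y = (0, 0), V = (1, 0), D = (0, 1) — the answer is frame-independent, so this choice is without loss of generality.
1. P is the centroid of triangle VDY ⇒ P = (1/3, 1/3)
2. S lies on line PD with PS:SD = 3:1 ⇒ S = (1/12, 5/6)
2·[VSP] = 1/4, 2·[YPD] = 1/3
[VSP]:[YPD] = 1/4:1/3 = 3/4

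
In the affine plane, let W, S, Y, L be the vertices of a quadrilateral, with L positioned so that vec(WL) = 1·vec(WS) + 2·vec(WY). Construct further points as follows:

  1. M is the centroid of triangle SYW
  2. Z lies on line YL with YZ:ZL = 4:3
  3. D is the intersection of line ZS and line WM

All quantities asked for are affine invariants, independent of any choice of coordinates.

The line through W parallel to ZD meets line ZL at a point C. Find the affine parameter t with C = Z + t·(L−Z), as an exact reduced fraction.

Choose coordinates W = (0, 0), S = (1, 0), Y = (0, 1), L = (1, 2).
1. M is the centroid of triangle SYW ⇒ M = (1/3, 1/3)
2. Z lies on line YL with YZ:ZL = 4:3 ⇒ Z = (4/7, 11/7)
3. D is the intersection of line ZS and line WM ⇒ D = (11/14, 11/14)
through W parallel to ZD: direction (3/14, -11/14); meets ZL at C = (-3/14, 11/14)
C = Z + t·(L−Z) with t = -11/6

t = -11/6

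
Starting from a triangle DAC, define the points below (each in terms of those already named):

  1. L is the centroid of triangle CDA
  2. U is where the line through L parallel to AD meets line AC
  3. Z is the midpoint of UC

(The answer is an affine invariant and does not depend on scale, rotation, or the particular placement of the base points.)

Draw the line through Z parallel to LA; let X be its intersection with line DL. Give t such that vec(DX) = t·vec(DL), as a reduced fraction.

Assign D = (0, 0), A = (1, 0), C = (0, 1) — the answer is frame-independent, so this choice is without loss of generality.
1. L is the centroid of triangle CDA ⇒ L = (1/3, 1/3)
2. U is where the line through L parallel to AD meets line AC ⇒ U = (2/3, 1/3)
3. Z is the midpoint of UC ⇒ Z = (1/3, 2/3)
through Z parallel to LA: direction (2/3, -1/3); meets DL at X = (5/9, 5/9)
X = D + t·(L−D) with t = 5/3

t = 5/3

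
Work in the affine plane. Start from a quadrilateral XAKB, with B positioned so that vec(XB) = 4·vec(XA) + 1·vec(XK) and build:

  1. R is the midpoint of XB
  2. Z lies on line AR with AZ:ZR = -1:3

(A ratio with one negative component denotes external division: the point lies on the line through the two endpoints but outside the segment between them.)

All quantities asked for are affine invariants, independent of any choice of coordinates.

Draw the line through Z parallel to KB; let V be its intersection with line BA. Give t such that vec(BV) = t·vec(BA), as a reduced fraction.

Choose coordinates X = (0, 0), A = (1, 0), K = (0, 1), B = (4, 1).
1. R is the midpoint of XB ⇒ R = (2, 1/2)
2. Z lies on line AR with AZ:ZR = -1:3 ⇒ Z = (1/2, -1/4)
through Z parallel to KB: direction (4, 0); meets BA at V = (1/4, -1/4)
V = B + t·(A−B) with t = 5/4

t = 5/4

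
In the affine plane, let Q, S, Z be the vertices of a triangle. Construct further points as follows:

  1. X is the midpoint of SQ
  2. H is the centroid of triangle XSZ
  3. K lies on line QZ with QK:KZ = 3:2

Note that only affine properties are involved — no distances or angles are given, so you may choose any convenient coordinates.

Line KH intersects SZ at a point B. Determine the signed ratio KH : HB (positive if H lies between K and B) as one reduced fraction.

Choose coordinates Q = (0, 0), S = (1, 0), Z = (0, 1).
1. X is the midpoint of SQ ⇒ X = (1/2, 0)
2. H is the centroid of triangle XSZ ⇒ H = (1/2, 1/3)
3. K lies on line QZ with QK:KZ = 3:2 ⇒ K = (0, 3/5)
line KH meets SZ at B = (6/7, 1/7)
H = K + t·(B−K) with t = 7/12, so KH:HB = 7/12:5/12

KH:HB = 7/5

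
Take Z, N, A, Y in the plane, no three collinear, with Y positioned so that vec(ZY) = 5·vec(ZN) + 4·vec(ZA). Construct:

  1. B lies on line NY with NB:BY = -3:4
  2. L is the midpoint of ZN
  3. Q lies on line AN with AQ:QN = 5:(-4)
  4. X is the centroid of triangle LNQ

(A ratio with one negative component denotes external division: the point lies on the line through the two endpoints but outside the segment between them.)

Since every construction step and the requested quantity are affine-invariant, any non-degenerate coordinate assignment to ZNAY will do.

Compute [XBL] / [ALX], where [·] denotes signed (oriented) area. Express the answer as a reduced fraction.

Work in coordinates with Z = (0, 0), N = (1, 0), A = (0, 1), Y = (5, 4).
1. B lies on line NY with NB:BY = -3:4 ⇒ B = (-11, -12)
2. L is the midpoint of ZN ⇒ L = (1/2, 0)
3. Q lies on line AN with AQ:QN = 5:(-4) ⇒ Q = (5, -4)
4. X is the centroid of triangle LNQ ⇒ X = (13/6, -4/3)
2·[XBL] = -106/3, 2·[ALX] = 1
[XBL]:[ALX] = -106/3:1 = -106/3

[XBL]:[ALX] = -106/3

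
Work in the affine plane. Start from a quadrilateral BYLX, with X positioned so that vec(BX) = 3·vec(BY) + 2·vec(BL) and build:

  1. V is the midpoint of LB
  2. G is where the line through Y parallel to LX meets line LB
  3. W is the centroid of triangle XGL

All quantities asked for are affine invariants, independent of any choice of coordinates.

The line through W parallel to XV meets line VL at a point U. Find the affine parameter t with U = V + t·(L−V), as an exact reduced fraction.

Assign B = (0, 0), Y = (1, 0), L = (0, 1), X = (3, 2) — the answer is frame-independent, so this choice is without loss of generality.
1. V is the midpoint of LB ⇒ V = (0, 1/2)
2. G is where the line through Y parallel to LX meets line LB ⇒ G = (0, -1/3)
3. W is the centroid of triangle XGL ⇒ W = (1, 8/9)
through W parallel to XV: direction (-3, -3/2); meets VL at U = (0, 7/18)
U = V + t·(L−V) with t = -2/9

t = -2/9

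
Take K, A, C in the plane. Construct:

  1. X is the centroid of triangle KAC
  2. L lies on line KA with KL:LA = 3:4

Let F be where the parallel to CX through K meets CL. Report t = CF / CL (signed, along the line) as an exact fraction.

t = 7

Set K = (0, 0), A = (1, 0), C = (0, 1); any affine frame gives the same invariant.
1. X is the centroid of triangle KAC ⇒ X = (1/3, 1/3)
2. L lies on line KA with KL:LA = 3:4 ⇒ L = (3/7, 0)
through K parallel to CX: direction (1/3, -2/3); meets CL at F = (3, -6)
F = C + t·(L−C) with t = 7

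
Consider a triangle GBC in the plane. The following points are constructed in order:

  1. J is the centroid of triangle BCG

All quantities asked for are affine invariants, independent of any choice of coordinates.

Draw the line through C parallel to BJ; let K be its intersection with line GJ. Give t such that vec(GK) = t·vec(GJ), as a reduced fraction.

Set G = (0, 0), B = (1, 0), C = (0, 1); any affine frame gives the same invariant.
1. J is the centroid of triangle BCG ⇒ J = (1/3, 1/3)
through C parallel to BJ: direction (-2/3, 1/3); meets GJ at K = (2/3, 2/3)
K = G + t·(J−G) with t = 2

t = 2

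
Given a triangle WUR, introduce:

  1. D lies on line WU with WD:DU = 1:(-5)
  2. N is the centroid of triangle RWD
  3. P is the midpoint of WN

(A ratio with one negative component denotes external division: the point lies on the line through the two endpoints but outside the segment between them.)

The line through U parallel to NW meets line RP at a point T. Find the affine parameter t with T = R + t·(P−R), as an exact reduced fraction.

Choose coordinates W = (0, 0), U = (1, 0), R = (0, 1).
1. D lies on line WU with WD:DU = 1:(-5) ⇒ D = (-1/4, 0)
2. N is the centroid of triangle RWD ⇒ N = (-1/12, 1/3)
3. P is the midpoint of WN ⇒ P = (-1/24, 1/6)
through U parallel to NW: direction (1/12, -1/3); meets RP at T = (1/8, 7/2)
T = R + t·(P−R) with t = -3

t = -3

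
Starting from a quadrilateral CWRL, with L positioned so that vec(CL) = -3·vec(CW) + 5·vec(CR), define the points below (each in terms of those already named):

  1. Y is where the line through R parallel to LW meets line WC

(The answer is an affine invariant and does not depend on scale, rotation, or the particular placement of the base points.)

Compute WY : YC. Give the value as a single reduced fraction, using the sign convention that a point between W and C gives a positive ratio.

Assign C = (0, 0), W = (1, 0), R = (0, 1), L = (-3, 5) — the answer is frame-independent, so this choice is without loss of generality.
1. Y is where the line through R parallel to LW meets line WC ⇒ Y = (4/5, 0)
Y = W + t·(C−W) with t = 1/5, so WY:YC = t:(1−t) = 1/5:4/5

WY:YC = 1/4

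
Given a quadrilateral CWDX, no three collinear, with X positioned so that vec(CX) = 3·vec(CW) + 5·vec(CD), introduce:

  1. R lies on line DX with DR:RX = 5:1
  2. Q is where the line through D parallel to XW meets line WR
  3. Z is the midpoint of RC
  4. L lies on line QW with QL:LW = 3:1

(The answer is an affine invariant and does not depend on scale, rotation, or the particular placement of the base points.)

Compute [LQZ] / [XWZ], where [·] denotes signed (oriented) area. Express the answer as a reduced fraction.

[LQZ]:[XWZ] = -117/37

Work in coordinates with C = (0, 0), W = (1, 0), D = (0, 1), X = (3, 5).
1. R lies on line DX with DR:RX = 5:1 ⇒ R = (5/2, 13/3)
2. Q is where the line through D parallel to XW meets line WR ⇒ Q = (10, 26)
3. Z is the midpoint of RC ⇒ Z = (5/4, 13/6)
4. L lies on line QW with QL:LW = 3:1 ⇒ L = (13/4, 13/2)
2·[LQZ] = 39/4, 2·[XWZ] = -37/12
[LQZ]:[XWZ] = 39/4:-37/12 = -117/37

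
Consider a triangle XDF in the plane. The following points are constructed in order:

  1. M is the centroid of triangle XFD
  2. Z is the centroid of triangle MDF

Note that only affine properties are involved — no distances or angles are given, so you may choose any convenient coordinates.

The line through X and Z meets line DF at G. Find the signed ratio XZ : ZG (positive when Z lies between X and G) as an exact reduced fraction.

Assign X = (0, 0), D = (1, 0), F = (0, 1) — the answer is frame-independent, so this choice is without loss of generality.
1. M is the centroid of triangle XFD ⇒ M = (1/3, 1/3)
2. Z is the centroid of triangle MDF ⇒ Z = (4/9, 4/9)
line XZ meets DF at G = (1/2, 1/2)
Z = X + t·(G−X) with t = 8/9, so XZ:ZG = 8/9:1/9

XZ:ZG = 8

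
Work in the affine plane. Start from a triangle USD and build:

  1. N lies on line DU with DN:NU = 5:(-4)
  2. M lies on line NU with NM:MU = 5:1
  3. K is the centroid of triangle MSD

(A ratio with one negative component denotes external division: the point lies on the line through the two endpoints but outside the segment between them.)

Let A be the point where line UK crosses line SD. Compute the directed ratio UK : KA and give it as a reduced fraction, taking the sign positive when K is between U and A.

Assign U = (0, 0), S = (1, 0), D = (0, 1) — the answer is frame-independent, so this choice is without loss of generality.
1. N lies on line DU with DN:NU = 5:(-4) ⇒ N = (0, -4)
2. M lies on line NU with NM:MU = 5:1 ⇒ M = (0, -2/3)
3. K is the centroid of triangle MSD ⇒ K = (1/3, 1/9)
line UK meets SD at A = (3/4, 1/4)
K = U + t·(A−U) with t = 4/9, so UK:KA = 4/9:5/9

UK:KA = 4/5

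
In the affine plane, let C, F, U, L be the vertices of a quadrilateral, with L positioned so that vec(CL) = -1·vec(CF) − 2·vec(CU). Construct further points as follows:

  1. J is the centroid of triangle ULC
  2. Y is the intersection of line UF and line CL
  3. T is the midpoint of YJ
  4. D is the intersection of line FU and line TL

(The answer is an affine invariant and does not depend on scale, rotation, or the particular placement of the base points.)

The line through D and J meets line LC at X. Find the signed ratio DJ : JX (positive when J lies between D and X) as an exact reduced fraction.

DJ:JX = -7/19

Assign C = (0, 0), F = (1, 0), U = (0, 1), L = (-1, -2) — the answer is frame-independent, so this choice is without loss of generality.
1. J is the centroid of triangle ULC ⇒ J = (-1/3, -1/3)
2. Y is the intersection of line UF and line CL ⇒ Y = (1/3, 2/3)
3. T is the midpoint of YJ ⇒ T = (0, 1/6)
4. D is the intersection of line FU and line TL ⇒ D = (5/19, 14/19)
line DJ meets LC at X = (9/7, 18/7)
J = D + t·(X−D) with t = -7/12, so DJ:JX = -7/12:19/12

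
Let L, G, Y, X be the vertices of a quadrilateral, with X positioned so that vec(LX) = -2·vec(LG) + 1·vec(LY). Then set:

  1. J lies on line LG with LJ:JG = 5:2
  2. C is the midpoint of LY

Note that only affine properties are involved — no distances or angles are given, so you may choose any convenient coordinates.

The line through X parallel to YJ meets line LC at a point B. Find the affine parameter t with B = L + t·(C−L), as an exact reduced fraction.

t = -18/5

Choose coordinates L = (0, 0), G = (1, 0), Y = (0, 1), X = (-2, 1).
1. J lies on line LG with LJ:JG = 5:2 ⇒ J = (5/7, 0)
2. C is the midpoint of LY ⇒ C = (0, 1/2)
through X parallel to YJ: direction (5/7, -1); meets LC at B = (0, -9/5)
B = L + t·(C−L) with t = -18/5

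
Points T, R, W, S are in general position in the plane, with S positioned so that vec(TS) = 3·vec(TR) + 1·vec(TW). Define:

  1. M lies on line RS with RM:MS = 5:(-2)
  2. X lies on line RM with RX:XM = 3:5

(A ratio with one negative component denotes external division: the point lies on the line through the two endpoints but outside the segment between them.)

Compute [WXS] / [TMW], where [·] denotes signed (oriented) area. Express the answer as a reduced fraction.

Assign T = (0, 0), R = (1, 0), W = (0, 1), S = (3, 1) — the answer is frame-independent, so this choice is without loss of generality.
1. M lies on line RS with RM:MS = 5:(-2) ⇒ M = (13/3, 5/3)
2. X lies on line RM with RX:XM = 3:5 ⇒ X = (9/4, 5/8)
2·[WXS] = 9/8, 2·[TMW] = 13/3
[WXS]:[TMW] = 9/8:13/3 = 27/104

[WXS]:[TMW] = 27/104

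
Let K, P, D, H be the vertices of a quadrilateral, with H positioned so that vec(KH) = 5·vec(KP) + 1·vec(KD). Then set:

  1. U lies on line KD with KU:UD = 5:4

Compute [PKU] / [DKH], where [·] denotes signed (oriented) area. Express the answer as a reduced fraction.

[PKU]:[DKH] = -1/9

Choose coordinates K = (0, 0), P = (1, 0), D = (0, 1), H = (5, 1).
1. U lies on line KD with KU:UD = 5:4 ⇒ U = (0, 5/9)
2·[PKU] = -5/9, 2·[DKH] = 5
[PKU]:[DKH] = -5/9:5 = -1/9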